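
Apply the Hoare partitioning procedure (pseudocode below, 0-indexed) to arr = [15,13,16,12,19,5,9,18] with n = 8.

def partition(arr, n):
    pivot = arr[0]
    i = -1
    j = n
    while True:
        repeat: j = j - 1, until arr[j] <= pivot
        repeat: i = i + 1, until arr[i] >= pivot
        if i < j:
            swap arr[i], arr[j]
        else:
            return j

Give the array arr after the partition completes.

[9,13,5,12,19,16,15,18]

pivot=15
j stops at 6 (9), i stops at 0 (15); swap ⇒ [9,13,16,12,19,5,15,18]
j stops at 5 (5), i stops at 2 (16); swap ⇒ [9,13,5,12,19,16,15,18]
j stops at 3, i stops at 4; i≥j ⇒ return 3. arr=[9,13,5,12,19,16,15,18]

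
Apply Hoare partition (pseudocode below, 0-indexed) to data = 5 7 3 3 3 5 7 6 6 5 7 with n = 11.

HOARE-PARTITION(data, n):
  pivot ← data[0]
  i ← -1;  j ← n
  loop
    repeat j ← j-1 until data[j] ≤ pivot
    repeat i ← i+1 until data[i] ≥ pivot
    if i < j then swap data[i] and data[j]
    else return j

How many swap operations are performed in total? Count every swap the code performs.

pivot=5
j stops at 9 (5), i stops at 0 (5); swap ⇒ 5 7 3 3 3 5 7 6 6 5 7
j stops at 5 (5), i stops at 1 (7); swap ⇒ 5 5 3 3 3 7 7 6 6 5 7
j stops at 4, i stops at 5; i≥j ⇒ return 4. data=5 5 3 3 3 7 7 6 6 5 7

2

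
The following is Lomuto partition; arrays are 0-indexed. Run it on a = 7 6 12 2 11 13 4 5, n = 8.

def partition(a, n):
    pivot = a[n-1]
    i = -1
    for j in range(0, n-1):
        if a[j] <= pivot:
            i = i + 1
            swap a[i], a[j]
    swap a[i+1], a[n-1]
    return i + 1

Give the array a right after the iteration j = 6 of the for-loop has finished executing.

pivot=5, i=-1
j=0: 7>5, skip
j=1: 6>5, skip
j=2: 12>5, skip
j=3: 2≤5, i=0, swap(0,3) ⇒ 2 6 12 7 11 13 4 5
j=4: 11>5, skip
j=5: 13>5, skip
j=6: 4≤5, i=1, swap(1,6) ⇒ 2 4 12 7 11 13 6 5
(after j=6) a = 2 4 12 7 11 13 6 5

2 4 12 7 11 13 6 5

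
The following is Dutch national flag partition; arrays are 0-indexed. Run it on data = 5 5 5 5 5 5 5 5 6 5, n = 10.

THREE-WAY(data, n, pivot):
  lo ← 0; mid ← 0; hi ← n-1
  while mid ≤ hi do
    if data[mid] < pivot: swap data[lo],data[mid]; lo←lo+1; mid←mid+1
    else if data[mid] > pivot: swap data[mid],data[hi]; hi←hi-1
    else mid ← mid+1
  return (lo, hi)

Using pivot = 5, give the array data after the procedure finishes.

5 5 5 5 5 5 5 5 5 6

pivot = 5; lo=0, mid=0, hi=9
data[mid]=5=5: mid=1
data[mid]=5=5: mid=2
data[mid]=5=5: mid=3
data[mid]=5=5: mid=4
data[mid]=5=5: mid=5
data[mid]=5=5: mid=6
data[mid]=5=5: mid=7
data[mid]=5=5: mid=8
data[mid]=6>5: swap data[8],data[9]; hi=8 → 5 5 5 5 5 5 5 5 5 6
data[mid]=5=5: mid=9
end: lo=0, hi=8; data = 5 5 5 5 5 5 5 5 5 6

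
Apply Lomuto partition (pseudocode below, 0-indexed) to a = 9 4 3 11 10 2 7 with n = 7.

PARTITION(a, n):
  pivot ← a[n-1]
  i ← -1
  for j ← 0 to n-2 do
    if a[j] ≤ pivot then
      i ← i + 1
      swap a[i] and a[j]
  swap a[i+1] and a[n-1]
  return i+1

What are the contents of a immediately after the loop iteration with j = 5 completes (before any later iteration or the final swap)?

pivot = a[6] = 7; i = -1
j=0: a[0]=9 > 7 → no swap
j=1: a[1]=4 ≤ 7 → i=0, swap a[0],a[1] → 4 9 3 11 10 2 7
j=2: a[2]=3 ≤ 7 → i=1, swap a[1],a[2] → 4 3 9 11 10 2 7
j=3: a[3]=11 > 7 → no swap
j=4: a[4]=10 > 7 → no swap
j=5: a[5]=2 ≤ 7 → i=2, swap a[2],a[5] → 4 3 2 11 10 9 7
(after j=5) a = 4 3 2 11 10 9 7

4 3 2 11 10 9 7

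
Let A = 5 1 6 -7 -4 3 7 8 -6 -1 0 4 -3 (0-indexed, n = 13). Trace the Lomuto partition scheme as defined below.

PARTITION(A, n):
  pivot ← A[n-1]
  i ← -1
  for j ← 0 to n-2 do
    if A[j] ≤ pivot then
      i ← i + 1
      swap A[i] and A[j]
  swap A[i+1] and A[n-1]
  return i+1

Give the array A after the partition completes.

pivot=-3, i=-1
j=0: 5>-3, skip
j=1: 1>-3, skip
j=2: 6>-3, skip
j=3: -7≤-3, i=0, swap(0,3) ⇒ -7 1 6 5 -4 3 7 8 -6 -1 0 4 -3
j=4: -4≤-3, i=1, swap(1,4) ⇒ -7 -4 6 5 1 3 7 8 -6 -1 0 4 -3
j=5: 3>-3, skip
j=6: 7>-3, skip
j=7: 8>-3, skip
j=8: -6≤-3, i=2, swap(2,8) ⇒ -7 -4 -6 5 1 3 7 8 6 -1 0 4 -3
j=9: -1>-3, skip
j=10: 0>-3, skip
j=11: 4>-3, skip
swap(3,12) ⇒ -7 -4 -6 -3 1 3 7 8 6 -1 0 4 5; return 3

-7 -4 -6 -3 1 3 7 8 6 -1 0 4 5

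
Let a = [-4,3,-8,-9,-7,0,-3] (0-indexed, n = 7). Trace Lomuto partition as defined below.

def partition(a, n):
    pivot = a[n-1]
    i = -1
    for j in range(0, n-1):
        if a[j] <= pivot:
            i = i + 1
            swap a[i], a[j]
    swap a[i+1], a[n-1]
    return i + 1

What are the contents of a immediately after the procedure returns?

pivot=-3, i=-1
j=0: -4≤-3, i=0, swap(0,0) ⇒ [-4,3,-8,-9,-7,0,-3]
j=1: 3>-3, skip
j=2: -8≤-3, i=1, swap(1,2) ⇒ [-4,-8,3,-9,-7,0,-3]
j=3: -9≤-3, i=2, swap(2,3) ⇒ [-4,-8,-9,3,-7,0,-3]
j=4: -7≤-3, i=3, swap(3,4) ⇒ [-4,-8,-9,-7,3,0,-3]
j=5: 0>-3, skip
swap(4,6) ⇒ [-4,-8,-9,-7,-3,0,3]; return 4

[-4,-8,-9,-7,-3,0,3]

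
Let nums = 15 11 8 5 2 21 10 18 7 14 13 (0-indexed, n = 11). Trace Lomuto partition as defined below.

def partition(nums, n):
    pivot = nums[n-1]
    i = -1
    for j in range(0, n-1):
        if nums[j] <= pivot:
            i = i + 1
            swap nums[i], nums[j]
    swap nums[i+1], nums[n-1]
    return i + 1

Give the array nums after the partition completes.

11 8 5 2 10 7 13 18 21 14 15

pivot=13, i=-1
j=0: 15>13, skip
j=1: 11≤13, i=0, swap(0,1) ⇒ 11 15 8 5 2 21 10 18 7 14 13
j=2: 8≤13, i=1, swap(1,2) ⇒ 11 8 15 5 2 21 10 18 7 14 13
j=3: 5≤13, i=2, swap(2,3) ⇒ 11 8 5 15 2 21 10 18 7 14 13
j=4: 2≤13, i=3, swap(3,4) ⇒ 11 8 5 2 15 21 10 18 7 14 13
j=5: 21>13, skip
j=6: 10≤13, i=4, swap(4,6) ⇒ 11 8 5 2 10 21 15 18 7 14 13
j=7: 18>13, skip
j=8: 7≤13, i=5, swap(5,8) ⇒ 11 8 5 2 10 7 15 18 21 14 13
j=9: 14>13, skip
swap(6,10) ⇒ 11 8 5 2 10 7 13 18 21 14 15; return 6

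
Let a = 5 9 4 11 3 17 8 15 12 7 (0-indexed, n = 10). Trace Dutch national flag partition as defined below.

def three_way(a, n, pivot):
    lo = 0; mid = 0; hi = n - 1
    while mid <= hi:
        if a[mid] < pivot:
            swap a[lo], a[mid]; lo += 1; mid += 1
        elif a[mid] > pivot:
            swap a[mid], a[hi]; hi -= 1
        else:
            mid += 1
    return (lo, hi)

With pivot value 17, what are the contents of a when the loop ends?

5 9 4 11 3 8 15 12 7 17

lo=0 mid=0 hi=9
5<17: swap(0,0), lo=1 mid=1 ⇒ 5 9 4 11 3 17 8 15 12 7
9<17: swap(1,1), lo=2 mid=2 ⇒ 5 9 4 11 3 17 8 15 12 7
4<17: swap(2,2), lo=3 mid=3 ⇒ 5 9 4 11 3 17 8 15 12 7
11<17: swap(3,3), lo=4 mid=4 ⇒ 5 9 4 11 3 17 8 15 12 7
3<17: swap(4,4), lo=5 mid=5 ⇒ 5 9 4 11 3 17 8 15 12 7
17=17: mid=6
8<17: swap(5,6), lo=6 mid=7 ⇒ 5 9 4 11 3 8 17 15 12 7
15<17: swap(6,7), lo=7 mid=8 ⇒ 5 9 4 11 3 8 15 17 12 7
12<17: swap(7,8), lo=8 mid=9 ⇒ 5 9 4 11 3 8 15 12 17 7
7<17: swap(8,9), lo=9 mid=10 ⇒ 5 9 4 11 3 8 15 12 7 17
done. lo=9 hi=9; a=5 9 4 11 3 8 15 12 7 17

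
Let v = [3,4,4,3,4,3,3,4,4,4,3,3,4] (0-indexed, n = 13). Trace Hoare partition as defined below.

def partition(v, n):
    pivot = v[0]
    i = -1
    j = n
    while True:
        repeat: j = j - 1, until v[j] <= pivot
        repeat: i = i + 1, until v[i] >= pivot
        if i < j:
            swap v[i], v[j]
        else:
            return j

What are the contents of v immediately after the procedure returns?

pivot=3
j stops at 11 (3), i stops at 0 (3); swap ⇒ [3,4,4,3,4,3,3,4,4,4,3,3,4]
j stops at 10 (3), i stops at 1 (4); swap ⇒ [3,3,4,3,4,3,3,4,4,4,4,3,4]
j stops at 6 (3), i stops at 2 (4); swap ⇒ [3,3,3,3,4,3,4,4,4,4,4,3,4]
j stops at 5 (3), i stops at 3 (3); swap ⇒ [3,3,3,3,4,3,4,4,4,4,4,3,4]
j stops at 3, i stops at 4; i≥j ⇒ return 3. v=[3,3,3,3,4,3,4,4,4,4,4,3,4]

[3,3,3,3,4,3,4,4,4,4,4,3,4]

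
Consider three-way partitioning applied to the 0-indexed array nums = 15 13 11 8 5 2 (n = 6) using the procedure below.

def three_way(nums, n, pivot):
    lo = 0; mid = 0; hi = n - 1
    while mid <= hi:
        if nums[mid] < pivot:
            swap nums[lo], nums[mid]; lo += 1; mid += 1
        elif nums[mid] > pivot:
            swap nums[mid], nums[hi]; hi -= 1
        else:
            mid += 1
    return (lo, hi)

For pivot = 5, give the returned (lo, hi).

(1, 1)

pivot = 5; lo=0, mid=0, hi=5
nums[mid]=15>5: swap nums[0],nums[5]; hi=4 → 2 13 11 8 5 15
nums[mid]=2<5: swap nums[0],nums[0]; lo=1,mid=1 → 2 13 11 8 5 15
nums[mid]=13>5: swap nums[1],nums[4]; hi=3 → 2 5 11 8 13 15
nums[mid]=5=5: mid=2
nums[mid]=11>5: swap nums[2],nums[3]; hi=2 → 2 5 8 11 13 15
nums[mid]=8>5: swap nums[2],nums[2]; hi=1 → 2 5 8 11 13 15
end: lo=1, hi=1; nums = 2 5 8 11 13 15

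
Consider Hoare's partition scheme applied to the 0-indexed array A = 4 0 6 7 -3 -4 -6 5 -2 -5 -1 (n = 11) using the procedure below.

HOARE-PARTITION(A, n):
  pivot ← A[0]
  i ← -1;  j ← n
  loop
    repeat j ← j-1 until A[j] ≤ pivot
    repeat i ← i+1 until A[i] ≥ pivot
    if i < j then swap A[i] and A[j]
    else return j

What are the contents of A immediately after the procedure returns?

pivot=4
j stops at 10 (-1), i stops at 0 (4); swap ⇒ -1 0 6 7 -3 -4 -6 5 -2 -5 4
j stops at 9 (-5), i stops at 2 (6); swap ⇒ -1 0 -5 7 -3 -4 -6 5 -2 6 4
j stops at 8 (-2), i stops at 3 (7); swap ⇒ -1 0 -5 -2 -3 -4 -6 5 7 6 4
j stops at 6, i stops at 7; i≥j ⇒ return 6. A=-1 0 -5 -2 -3 -4 -6 5 7 6 4

-1 0 -5 -2 -3 -4 -6 5 7 6 4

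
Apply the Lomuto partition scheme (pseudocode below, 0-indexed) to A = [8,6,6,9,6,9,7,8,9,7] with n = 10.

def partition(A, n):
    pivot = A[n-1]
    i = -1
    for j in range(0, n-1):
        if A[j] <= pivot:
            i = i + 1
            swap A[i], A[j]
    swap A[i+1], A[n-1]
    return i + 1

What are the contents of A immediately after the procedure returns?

[6,6,6,7,7,9,9,8,9,8]

pivot=7, i=-1
j=0: 8>7, skip
j=1: 6≤7, i=0, swap(0,1) ⇒ [6,8,6,9,6,9,7,8,9,7]
j=2: 6≤7, i=1, swap(1,2) ⇒ [6,6,8,9,6,9,7,8,9,7]
j=3: 9>7, skip
j=4: 6≤7, i=2, swap(2,4) ⇒ [6,6,6,9,8,9,7,8,9,7]
j=5: 9>7, skip
j=6: 7≤7, i=3, swap(3,6) ⇒ [6,6,6,7,8,9,9,8,9,7]
j=7: 8>7, skip
j=8: 9>7, skip
swap(4,9) ⇒ [6,6,6,7,7,9,9,8,9,8]; return 4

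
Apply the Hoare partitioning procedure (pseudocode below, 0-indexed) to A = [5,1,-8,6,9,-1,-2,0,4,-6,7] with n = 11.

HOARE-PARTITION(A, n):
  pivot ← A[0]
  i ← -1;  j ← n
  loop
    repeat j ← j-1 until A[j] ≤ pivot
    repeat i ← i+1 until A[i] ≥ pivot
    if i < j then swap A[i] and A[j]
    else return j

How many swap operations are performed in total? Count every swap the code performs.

pivot=5
j stops at 9 (-6), i stops at 0 (5); swap ⇒ [-6,1,-8,6,9,-1,-2,0,4,5,7]
j stops at 8 (4), i stops at 3 (6); swap ⇒ [-6,1,-8,4,9,-1,-2,0,6,5,7]
j stops at 7 (0), i stops at 4 (9); swap ⇒ [-6,1,-8,4,0,-1,-2,9,6,5,7]
j stops at 6, i stops at 7; i≥j ⇒ return 6. A=[-6,1,-8,4,0,-1,-2,9,6,5,7]

3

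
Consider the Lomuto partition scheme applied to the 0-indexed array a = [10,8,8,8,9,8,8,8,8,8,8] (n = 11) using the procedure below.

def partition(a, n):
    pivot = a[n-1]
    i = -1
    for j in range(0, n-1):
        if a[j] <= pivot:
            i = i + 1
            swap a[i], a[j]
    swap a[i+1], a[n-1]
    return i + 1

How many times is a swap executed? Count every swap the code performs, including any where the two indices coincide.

pivot = a[10] = 8; i = -1
j=0: a[0]=10 > 8 → no swap
j=1: a[1]=8 ≤ 8 → i=0, swap a[0],a[1] → [8,10,8,8,9,8,8,8,8,8,8]
j=2: a[2]=8 ≤ 8 → i=1, swap a[1],a[2] → [8,8,10,8,9,8,8,8,8,8,8]
j=3: a[3]=8 ≤ 8 → i=2, swap a[2],a[3] → [8,8,8,10,9,8,8,8,8,8,8]
j=4: a[4]=9 > 8 → no swap
j=5: a[5]=8 ≤ 8 → i=3, swap a[3],a[5] → [8,8,8,8,9,10,8,8,8,8,8]
j=6: a[6]=8 ≤ 8 → i=4, swap a[4],a[6] → [8,8,8,8,8,10,9,8,8,8,8]
j=7: a[7]=8 ≤ 8 → i=5, swap a[5],a[7] → [8,8,8,8,8,8,9,10,8,8,8]
j=8: a[8]=8 ≤ 8 → i=6, swap a[6],a[8] → [8,8,8,8,8,8,8,10,9,8,8]
j=9: a[9]=8 ≤ 8 → i=7, swap a[7],a[9] → [8,8,8,8,8,8,8,8,9,10,8]
final swap a[8],a[10] → [8,8,8,8,8,8,8,8,8,10,9]; return 8

9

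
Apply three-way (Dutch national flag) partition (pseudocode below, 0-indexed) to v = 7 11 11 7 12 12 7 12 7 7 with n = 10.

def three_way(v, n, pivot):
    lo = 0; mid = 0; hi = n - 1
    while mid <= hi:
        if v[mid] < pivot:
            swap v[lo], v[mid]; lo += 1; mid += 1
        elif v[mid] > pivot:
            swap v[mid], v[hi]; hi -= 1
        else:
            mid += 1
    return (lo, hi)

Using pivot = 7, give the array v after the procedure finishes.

lo=0 mid=0 hi=9
7=7: mid=1
11>7: swap(1,9), hi=8 ⇒ 7 7 11 7 12 12 7 12 7 11
7=7: mid=2
11>7: swap(2,8), hi=7 ⇒ 7 7 7 7 12 12 7 12 11 11
7=7: mid=3
7=7: mid=4
12>7: swap(4,7), hi=6 ⇒ 7 7 7 7 12 12 7 12 11 11
12>7: swap(4,6), hi=5 ⇒ 7 7 7 7 7 12 12 12 11 11
7=7: mid=5
12>7: swap(5,5), hi=4 ⇒ 7 7 7 7 7 12 12 12 11 11
done. lo=0 hi=4; v=7 7 7 7 7 12 12 12 11 11

7 7 7 7 7 12 12 12 11 11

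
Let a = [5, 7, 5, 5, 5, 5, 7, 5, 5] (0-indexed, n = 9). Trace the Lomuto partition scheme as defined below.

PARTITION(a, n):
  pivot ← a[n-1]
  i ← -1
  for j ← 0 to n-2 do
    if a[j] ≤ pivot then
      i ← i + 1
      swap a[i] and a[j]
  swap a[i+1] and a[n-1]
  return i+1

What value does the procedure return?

6

pivot=5, i=-1
j=0: 5≤5, i=0, swap(0,0) ⇒ [5, 7, 5, 5, 5, 5, 7, 5, 5]
j=1: 7>5, skip
j=2: 5≤5, i=1, swap(1,2) ⇒ [5, 5, 7, 5, 5, 5, 7, 5, 5]
j=3: 5≤5, i=2, swap(2,3) ⇒ [5, 5, 5, 7, 5, 5, 7, 5, 5]
j=4: 5≤5, i=3, swap(3,4) ⇒ [5, 5, 5, 5, 7, 5, 7, 5, 5]
j=5: 5≤5, i=4, swap(4,5) ⇒ [5, 5, 5, 5, 5, 7, 7, 5, 5]
j=6: 7>5, skip
j=7: 5≤5, i=5, swap(5,7) ⇒ [5, 5, 5, 5, 5, 5, 7, 7, 5]
swap(6,8) ⇒ [5, 5, 5, 5, 5, 5, 5, 7, 7]; return 6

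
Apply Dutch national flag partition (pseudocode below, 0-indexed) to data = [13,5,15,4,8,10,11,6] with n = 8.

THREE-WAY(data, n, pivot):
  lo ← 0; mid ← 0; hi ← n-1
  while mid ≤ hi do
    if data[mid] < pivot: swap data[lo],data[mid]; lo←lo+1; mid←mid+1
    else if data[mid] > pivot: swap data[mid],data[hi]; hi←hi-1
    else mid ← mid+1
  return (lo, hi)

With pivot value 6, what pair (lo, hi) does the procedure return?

(2, 2)

lo=0 mid=0 hi=7
13>6: swap(0,7), hi=6 ⇒ [6,5,15,4,8,10,11,13]
6=6: mid=1
5<6: swap(0,1), lo=1 mid=2 ⇒ [5,6,15,4,8,10,11,13]
15>6: swap(2,6), hi=5 ⇒ [5,6,11,4,8,10,15,13]
11>6: swap(2,5), hi=4 ⇒ [5,6,10,4,8,11,15,13]
10>6: swap(2,4), hi=3 ⇒ [5,6,8,4,10,11,15,13]
8>6: swap(2,3), hi=2 ⇒ [5,6,4,8,10,11,15,13]
4<6: swap(1,2), lo=2 mid=3 ⇒ [5,4,6,8,10,11,15,13]
done. lo=2 hi=2; data=[5,4,6,8,10,11,15,13]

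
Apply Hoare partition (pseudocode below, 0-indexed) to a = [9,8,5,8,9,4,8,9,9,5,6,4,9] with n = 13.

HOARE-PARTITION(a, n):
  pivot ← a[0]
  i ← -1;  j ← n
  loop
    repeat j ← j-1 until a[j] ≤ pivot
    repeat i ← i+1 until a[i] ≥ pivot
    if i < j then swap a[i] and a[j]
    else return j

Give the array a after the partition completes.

pivot=9
j stops at 12 (9), i stops at 0 (9); swap ⇒ [9,8,5,8,9,4,8,9,9,5,6,4,9]
j stops at 11 (4), i stops at 4 (9); swap ⇒ [9,8,5,8,4,4,8,9,9,5,6,9,9]
j stops at 10 (6), i stops at 7 (9); swap ⇒ [9,8,5,8,4,4,8,6,9,5,9,9,9]
j stops at 9 (5), i stops at 8 (9); swap ⇒ [9,8,5,8,4,4,8,6,5,9,9,9,9]
j stops at 8, i stops at 9; i≥j ⇒ return 8. a=[9,8,5,8,4,4,8,6,5,9,9,9,9]

[9,8,5,8,4,4,8,6,5,9,9,9,9]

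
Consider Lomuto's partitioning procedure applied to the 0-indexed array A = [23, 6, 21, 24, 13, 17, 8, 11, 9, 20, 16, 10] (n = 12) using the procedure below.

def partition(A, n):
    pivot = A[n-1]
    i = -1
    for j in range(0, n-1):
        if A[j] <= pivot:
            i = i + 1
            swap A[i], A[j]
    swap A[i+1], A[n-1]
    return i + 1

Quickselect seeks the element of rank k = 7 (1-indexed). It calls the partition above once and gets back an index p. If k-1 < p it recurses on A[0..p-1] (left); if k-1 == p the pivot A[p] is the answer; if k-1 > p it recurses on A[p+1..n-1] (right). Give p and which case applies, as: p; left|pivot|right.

3; right

pivot = A[11] = 10; i = -1
j=0: A[0]=23 > 10 → no swap
j=1: A[1]=6 ≤ 10 → i=0, swap A[0],A[1] → [6, 23, 21, 24, 13, 17, 8, 11, 9, 20, 16, 10]
j=2: A[2]=21 > 10 → no swap
j=3: A[3]=24 > 10 → no swap
j=4: A[4]=13 > 10 → no swap
j=5: A[5]=17 > 10 → no swap
j=6: A[6]=8 ≤ 10 → i=1, swap A[1],A[6] → [6, 8, 21, 24, 13, 17, 23, 11, 9, 20, 16, 10]
j=7: A[7]=11 > 10 → no swap
j=8: A[8]=9 ≤ 10 → i=2, swap A[2],A[8] → [6, 8, 9, 24, 13, 17, 23, 11, 21, 20, 16, 10]
j=9: A[9]=20 > 10 → no swap
j=10: A[10]=16 > 10 → no swap
final swap A[3],A[11] → [6, 8, 9, 10, 13, 17, 23, 11, 21, 20, 16, 24]; return 3
p = 3; k-1 = 6 > 3 ⇒ right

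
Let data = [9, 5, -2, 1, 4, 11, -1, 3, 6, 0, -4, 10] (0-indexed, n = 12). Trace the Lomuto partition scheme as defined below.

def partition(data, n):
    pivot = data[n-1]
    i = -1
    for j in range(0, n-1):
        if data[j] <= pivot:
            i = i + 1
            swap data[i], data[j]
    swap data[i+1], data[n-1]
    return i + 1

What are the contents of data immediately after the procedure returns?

pivot=10, i=-1
j=0: 9≤10, i=0, swap(0,0) ⇒ [9, 5, -2, 1, 4, 11, -1, 3, 6, 0, -4, 10]
j=1: 5≤10, i=1, swap(1,1) ⇒ [9, 5, -2, 1, 4, 11, -1, 3, 6, 0, -4, 10]
j=2: -2≤10, i=2, swap(2,2) ⇒ [9, 5, -2, 1, 4, 11, -1, 3, 6, 0, -4, 10]
j=3: 1≤10, i=3, swap(3,3) ⇒ [9, 5, -2, 1, 4, 11, -1, 3, 6, 0, -4, 10]
j=4: 4≤10, i=4, swap(4,4) ⇒ [9, 5, -2, 1, 4, 11, -1, 3, 6, 0, -4, 10]
j=5: 11>10, skip
j=6: -1≤10, i=5, swap(5,6) ⇒ [9, 5, -2, 1, 4, -1, 11, 3, 6, 0, -4, 10]
j=7: 3≤10, i=6, swap(6,7) ⇒ [9, 5, -2, 1, 4, -1, 3, 11, 6, 0, -4, 10]
j=8: 6≤10, i=7, swap(7,8) ⇒ [9, 5, -2, 1, 4, -1, 3, 6, 11, 0, -4, 10]
j=9: 0≤10, i=8, swap(8,9) ⇒ [9, 5, -2, 1, 4, -1, 3, 6, 0, 11, -4, 10]
j=10: -4≤10, i=9, swap(9,10) ⇒ [9, 5, -2, 1, 4, -1, 3, 6, 0, -4, 11, 10]
swap(10,11) ⇒ [9, 5, -2, 1, 4, -1, 3, 6, 0, -4, 10, 11]; return 10

[9, 5, -2, 1, 4, -1, 3, 6, 0, -4, 10, 11]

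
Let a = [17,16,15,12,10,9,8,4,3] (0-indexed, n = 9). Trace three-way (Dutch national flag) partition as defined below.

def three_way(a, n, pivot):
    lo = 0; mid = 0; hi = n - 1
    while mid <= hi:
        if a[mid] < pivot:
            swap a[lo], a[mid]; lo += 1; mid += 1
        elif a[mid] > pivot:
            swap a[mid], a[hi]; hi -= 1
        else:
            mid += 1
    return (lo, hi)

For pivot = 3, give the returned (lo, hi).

(0, 0)

lo=0 mid=0 hi=8
17>3: swap(0,8), hi=7 ⇒ [3,16,15,12,10,9,8,4,17]
3=3: mid=1
16>3: swap(1,7), hi=6 ⇒ [3,4,15,12,10,9,8,16,17]
4>3: swap(1,6), hi=5 ⇒ [3,8,15,12,10,9,4,16,17]
8>3: swap(1,5), hi=4 ⇒ [3,9,15,12,10,8,4,16,17]
9>3: swap(1,4), hi=3 ⇒ [3,10,15,12,9,8,4,16,17]
10>3: swap(1,3), hi=2 ⇒ [3,12,15,10,9,8,4,16,17]
12>3: swap(1,2), hi=1 ⇒ [3,15,12,10,9,8,4,16,17]
15>3: swap(1,1), hi=0 ⇒ [3,15,12,10,9,8,4,16,17]
done. lo=0 hi=0; a=[3,15,12,10,9,8,4,16,17]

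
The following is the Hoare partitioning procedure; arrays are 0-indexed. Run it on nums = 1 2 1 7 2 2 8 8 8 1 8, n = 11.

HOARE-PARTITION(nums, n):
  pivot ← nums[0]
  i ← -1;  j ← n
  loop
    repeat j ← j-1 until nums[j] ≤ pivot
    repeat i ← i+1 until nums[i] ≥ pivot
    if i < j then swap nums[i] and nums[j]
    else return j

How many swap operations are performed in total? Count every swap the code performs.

2

pivot=1
j stops at 9 (1), i stops at 0 (1); swap ⇒ 1 2 1 7 2 2 8 8 8 1 8
j stops at 2 (1), i stops at 1 (2); swap ⇒ 1 1 2 7 2 2 8 8 8 1 8
j stops at 1, i stops at 2; i≥j ⇒ return 1. nums=1 1 2 7 2 2 8 8 8 1 8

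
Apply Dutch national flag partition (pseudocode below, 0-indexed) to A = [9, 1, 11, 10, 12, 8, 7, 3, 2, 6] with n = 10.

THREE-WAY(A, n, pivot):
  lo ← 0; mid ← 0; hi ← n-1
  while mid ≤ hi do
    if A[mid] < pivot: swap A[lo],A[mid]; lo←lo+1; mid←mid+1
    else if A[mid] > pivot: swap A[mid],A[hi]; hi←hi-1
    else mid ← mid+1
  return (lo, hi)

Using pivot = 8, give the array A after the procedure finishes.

[6, 1, 2, 3, 7, 8, 12, 10, 11, 9]

pivot = 8; lo=0, mid=0, hi=9
A[mid]=9>8: swap A[0],A[9]; hi=8 → [6, 1, 11, 10, 12, 8, 7, 3, 2, 9]
A[mid]=6<8: swap A[0],A[0]; lo=1,mid=1 → [6, 1, 11, 10, 12, 8, 7, 3, 2, 9]
A[mid]=1<8: swap A[1],A[1]; lo=2,mid=2 → [6, 1, 11, 10, 12, 8, 7, 3, 2, 9]
A[mid]=11>8: swap A[2],A[8]; hi=7 → [6, 1, 2, 10, 12, 8, 7, 3, 11, 9]
A[mid]=2<8: swap A[2],A[2]; lo=3,mid=3 → [6, 1, 2, 10, 12, 8, 7, 3, 11, 9]
A[mid]=10>8: swap A[3],A[7]; hi=6 → [6, 1, 2, 3, 12, 8, 7, 10, 11, 9]
A[mid]=3<8: swap A[3],A[3]; lo=4,mid=4 → [6, 1, 2, 3, 12, 8, 7, 10, 11, 9]
A[mid]=12>8: swap A[4],A[6]; hi=5 → [6, 1, 2, 3, 7, 8, 12, 10, 11, 9]
A[mid]=7<8: swap A[4],A[4]; lo=5,mid=5 → [6, 1, 2, 3, 7, 8, 12, 10, 11, 9]
A[mid]=8=8: mid=6
end: lo=5, hi=5; A = [6, 1, 2, 3, 7, 8, 12, 10, 11, 9]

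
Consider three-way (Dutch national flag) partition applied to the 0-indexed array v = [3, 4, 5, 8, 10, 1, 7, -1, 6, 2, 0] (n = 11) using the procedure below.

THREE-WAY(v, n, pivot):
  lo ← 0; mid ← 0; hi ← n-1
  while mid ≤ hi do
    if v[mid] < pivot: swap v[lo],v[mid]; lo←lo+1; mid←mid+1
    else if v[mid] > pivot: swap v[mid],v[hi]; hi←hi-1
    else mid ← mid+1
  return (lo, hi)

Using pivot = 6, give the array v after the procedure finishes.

[3, 4, 5, 0, 2, 1, -1, 6, 7, 10, 8]

lo=0 mid=0 hi=10
3<6: swap(0,0), lo=1 mid=1 ⇒ [3, 4, 5, 8, 10, 1, 7, -1, 6, 2, 0]
4<6: swap(1,1), lo=2 mid=2 ⇒ [3, 4, 5, 8, 10, 1, 7, -1, 6, 2, 0]
5<6: swap(2,2), lo=3 mid=3 ⇒ [3, 4, 5, 8, 10, 1, 7, -1, 6, 2, 0]
8>6: swap(3,10), hi=9 ⇒ [3, 4, 5, 0, 10, 1, 7, -1, 6, 2, 8]
0<6: swap(3,3), lo=4 mid=4 ⇒ [3, 4, 5, 0, 10, 1, 7, -1, 6, 2, 8]
10>6: swap(4,9), hi=8 ⇒ [3, 4, 5, 0, 2, 1, 7, -1, 6, 10, 8]
2<6: swap(4,4), lo=5 mid=5 ⇒ [3, 4, 5, 0, 2, 1, 7, -1, 6, 10, 8]
1<6: swap(5,5), lo=6 mid=6 ⇒ [3, 4, 5, 0, 2, 1, 7, -1, 6, 10, 8]
7>6: swap(6,8), hi=7 ⇒ [3, 4, 5, 0, 2, 1, 6, -1, 7, 10, 8]
6=6: mid=7
-1<6: swap(6,7), lo=7 mid=8 ⇒ [3, 4, 5, 0, 2, 1, -1, 6, 7, 10, 8]
done. lo=7 hi=7; v=[3, 4, 5, 0, 2, 1, -1, 6, 7, 10, 8]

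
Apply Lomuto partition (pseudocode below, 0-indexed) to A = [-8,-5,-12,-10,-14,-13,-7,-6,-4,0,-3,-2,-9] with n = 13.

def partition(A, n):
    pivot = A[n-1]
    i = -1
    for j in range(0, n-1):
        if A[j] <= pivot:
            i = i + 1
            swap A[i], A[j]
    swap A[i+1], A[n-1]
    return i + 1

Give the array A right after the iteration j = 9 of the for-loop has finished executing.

pivot = A[12] = -9; i = -1
j=0: A[0]=-8 > -9 → no swap
j=1: A[1]=-5 > -9 → no swap
j=2: A[2]=-12 ≤ -9 → i=0, swap A[0],A[2] → [-12,-5,-8,-10,-14,-13,-7,-6,-4,0,-3,-2,-9]
j=3: A[3]=-10 ≤ -9 → i=1, swap A[1],A[3] → [-12,-10,-8,-5,-14,-13,-7,-6,-4,0,-3,-2,-9]
j=4: A[4]=-14 ≤ -9 → i=2, swap A[2],A[4] → [-12,-10,-14,-5,-8,-13,-7,-6,-4,0,-3,-2,-9]
j=5: A[5]=-13 ≤ -9 → i=3, swap A[3],A[5] → [-12,-10,-14,-13,-8,-5,-7,-6,-4,0,-3,-2,-9]
j=6: A[6]=-7 > -9 → no swap
j=7: A[7]=-6 > -9 → no swap
j=8: A[8]=-4 > -9 → no swap
j=9: A[9]=0 > -9 → no swap
(after j=9) A = [-12,-10,-14,-13,-8,-5,-7,-6,-4,0,-3,-2,-9]

[-12,-10,-14,-13,-8,-5,-7,-6,-4,0,-3,-2,-9]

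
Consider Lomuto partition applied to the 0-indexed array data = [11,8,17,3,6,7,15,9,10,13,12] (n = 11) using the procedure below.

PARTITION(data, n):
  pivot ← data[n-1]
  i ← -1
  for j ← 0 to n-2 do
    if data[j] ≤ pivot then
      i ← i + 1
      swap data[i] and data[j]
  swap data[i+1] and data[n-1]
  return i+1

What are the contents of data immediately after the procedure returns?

pivot = data[10] = 12; i = -1
j=0: data[0]=11 ≤ 12 → i=0, swap data[0],data[0] (no change) → [11,8,17,3,6,7,15,9,10,13,12]
j=1: data[1]=8 ≤ 12 → i=1, swap data[1],data[1] (no change) → [11,8,17,3,6,7,15,9,10,13,12]
j=2: data[2]=17 > 12 → no swap
j=3: data[3]=3 ≤ 12 → i=2, swap data[2],data[3] → [11,8,3,17,6,7,15,9,10,13,12]
j=4: data[4]=6 ≤ 12 → i=3, swap data[3],data[4] → [11,8,3,6,17,7,15,9,10,13,12]
j=5: data[5]=7 ≤ 12 → i=4, swap data[4],data[5] → [11,8,3,6,7,17,15,9,10,13,12]
j=6: data[6]=15 > 12 → no swap
j=7: data[7]=9 ≤ 12 → i=5, swap data[5],data[7] → [11,8,3,6,7,9,15,17,10,13,12]
j=8: data[8]=10 ≤ 12 → i=6, swap data[6],data[8] → [11,8,3,6,7,9,10,17,15,13,12]
j=9: data[9]=13 > 12 → no swap
final swap data[7],data[10] → [11,8,3,6,7,9,10,12,15,13,17]; return 7

[11,8,3,6,7,9,10,12,15,13,17]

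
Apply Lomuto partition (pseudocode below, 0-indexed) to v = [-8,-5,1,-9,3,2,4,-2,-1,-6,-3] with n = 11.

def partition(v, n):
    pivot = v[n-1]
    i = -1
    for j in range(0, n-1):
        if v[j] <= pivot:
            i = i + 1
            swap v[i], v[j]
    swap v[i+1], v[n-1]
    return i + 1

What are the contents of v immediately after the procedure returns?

[-8,-5,-9,-6,-3,2,4,-2,-1,1,3]

pivot=-3, i=-1
j=0: -8≤-3, i=0, swap(0,0) ⇒ [-8,-5,1,-9,3,2,4,-2,-1,-6,-3]
j=1: -5≤-3, i=1, swap(1,1) ⇒ [-8,-5,1,-9,3,2,4,-2,-1,-6,-3]
j=2: 1>-3, skip
j=3: -9≤-3, i=2, swap(2,3) ⇒ [-8,-5,-9,1,3,2,4,-2,-1,-6,-3]
j=4: 3>-3, skip
j=5: 2>-3, skip
j=6: 4>-3, skip
j=7: -2>-3, skip
j=8: -1>-3, skip
j=9: -6≤-3, i=3, swap(3,9) ⇒ [-8,-5,-9,-6,3,2,4,-2,-1,1,-3]
swap(4,10) ⇒ [-8,-5,-9,-6,-3,2,4,-2,-1,1,3]; return 4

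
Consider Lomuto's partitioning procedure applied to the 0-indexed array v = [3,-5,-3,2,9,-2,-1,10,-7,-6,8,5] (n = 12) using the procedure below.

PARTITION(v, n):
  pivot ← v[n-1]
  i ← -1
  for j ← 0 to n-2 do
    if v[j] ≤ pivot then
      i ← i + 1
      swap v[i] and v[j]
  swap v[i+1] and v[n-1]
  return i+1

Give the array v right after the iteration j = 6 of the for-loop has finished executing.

pivot=5, i=-1
j=0: 3≤5, i=0, swap(0,0) ⇒ [3,-5,-3,2,9,-2,-1,10,-7,-6,8,5]
j=1: -5≤5, i=1, swap(1,1) ⇒ [3,-5,-3,2,9,-2,-1,10,-7,-6,8,5]
j=2: -3≤5, i=2, swap(2,2) ⇒ [3,-5,-3,2,9,-2,-1,10,-7,-6,8,5]
j=3: 2≤5, i=3, swap(3,3) ⇒ [3,-5,-3,2,9,-2,-1,10,-7,-6,8,5]
j=4: 9>5, skip
j=5: -2≤5, i=4, swap(4,5) ⇒ [3,-5,-3,2,-2,9,-1,10,-7,-6,8,5]
j=6: -1≤5, i=5, swap(5,6) ⇒ [3,-5,-3,2,-2,-1,9,10,-7,-6,8,5]
(after j=6) v = [3,-5,-3,2,-2,-1,9,10,-7,-6,8,5]

[3,-5,-3,2,-2,-1,9,10,-7,-6,8,5]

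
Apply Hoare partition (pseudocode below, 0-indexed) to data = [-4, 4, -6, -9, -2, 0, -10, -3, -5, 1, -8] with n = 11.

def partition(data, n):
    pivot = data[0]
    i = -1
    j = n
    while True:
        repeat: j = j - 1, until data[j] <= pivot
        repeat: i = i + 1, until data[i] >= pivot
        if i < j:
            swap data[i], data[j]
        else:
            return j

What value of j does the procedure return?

4

pivot=-4
j stops at 10 (-8), i stops at 0 (-4); swap ⇒ [-8, 4, -6, -9, -2, 0, -10, -3, -5, 1, -4]
j stops at 8 (-5), i stops at 1 (4); swap ⇒ [-8, -5, -6, -9, -2, 0, -10, -3, 4, 1, -4]
j stops at 6 (-10), i stops at 4 (-2); swap ⇒ [-8, -5, -6, -9, -10, 0, -2, -3, 4, 1, -4]
j stops at 4, i stops at 5; i≥j ⇒ return 4. data=[-8, -5, -6, -9, -10, 0, -2, -3, 4, 1, -4]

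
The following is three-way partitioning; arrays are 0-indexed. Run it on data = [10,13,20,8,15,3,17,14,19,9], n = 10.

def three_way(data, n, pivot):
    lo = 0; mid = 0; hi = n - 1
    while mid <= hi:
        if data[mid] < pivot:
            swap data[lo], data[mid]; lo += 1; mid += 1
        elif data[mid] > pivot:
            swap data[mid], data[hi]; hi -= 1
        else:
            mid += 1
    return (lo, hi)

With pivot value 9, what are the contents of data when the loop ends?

pivot = 9; lo=0, mid=0, hi=9
data[mid]=10>9: swap data[0],data[9]; hi=8 → [9,13,20,8,15,3,17,14,19,10]
data[mid]=9=9: mid=1
data[mid]=13>9: swap data[1],data[8]; hi=7 → [9,19,20,8,15,3,17,14,13,10]
data[mid]=19>9: swap data[1],data[7]; hi=6 → [9,14,20,8,15,3,17,19,13,10]
data[mid]=14>9: swap data[1],data[6]; hi=5 → [9,17,20,8,15,3,14,19,13,10]
data[mid]=17>9: swap data[1],data[5]; hi=4 → [9,3,20,8,15,17,14,19,13,10]
data[mid]=3<9: swap data[0],data[1]; lo=1,mid=2 → [3,9,20,8,15,17,14,19,13,10]
data[mid]=20>9: swap data[2],data[4]; hi=3 → [3,9,15,8,20,17,14,19,13,10]
data[mid]=15>9: swap data[2],data[3]; hi=2 → [3,9,8,15,20,17,14,19,13,10]
data[mid]=8<9: swap data[1],data[2]; lo=2,mid=3 → [3,8,9,15,20,17,14,19,13,10]
end: lo=2, hi=2; data = [3,8,9,15,20,17,14,19,13,10]

[3,8,9,15,20,17,14,19,13,10]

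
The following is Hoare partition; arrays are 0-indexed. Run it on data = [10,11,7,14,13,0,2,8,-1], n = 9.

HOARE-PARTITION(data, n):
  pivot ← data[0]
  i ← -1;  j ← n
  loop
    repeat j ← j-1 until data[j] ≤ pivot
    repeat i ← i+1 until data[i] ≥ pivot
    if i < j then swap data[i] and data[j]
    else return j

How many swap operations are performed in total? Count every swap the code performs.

4

pivot=10
j stops at 8 (-1), i stops at 0 (10); swap ⇒ [-1,11,7,14,13,0,2,8,10]
j stops at 7 (8), i stops at 1 (11); swap ⇒ [-1,8,7,14,13,0,2,11,10]
j stops at 6 (2), i stops at 3 (14); swap ⇒ [-1,8,7,2,13,0,14,11,10]
j stops at 5 (0), i stops at 4 (13); swap ⇒ [-1,8,7,2,0,13,14,11,10]
j stops at 4, i stops at 5; i≥j ⇒ return 4. data=[-1,8,7,2,0,13,14,11,10]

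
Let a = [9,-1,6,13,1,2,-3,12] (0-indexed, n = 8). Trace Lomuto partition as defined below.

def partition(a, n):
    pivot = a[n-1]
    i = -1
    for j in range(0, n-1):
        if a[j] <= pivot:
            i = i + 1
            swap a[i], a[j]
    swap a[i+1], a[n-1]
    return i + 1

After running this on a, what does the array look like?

pivot=12, i=-1
j=0: 9≤12, i=0, swap(0,0) ⇒ [9,-1,6,13,1,2,-3,12]
j=1: -1≤12, i=1, swap(1,1) ⇒ [9,-1,6,13,1,2,-3,12]
j=2: 6≤12, i=2, swap(2,2) ⇒ [9,-1,6,13,1,2,-3,12]
j=3: 13>12, skip
j=4: 1≤12, i=3, swap(3,4) ⇒ [9,-1,6,1,13,2,-3,12]
j=5: 2≤12, i=4, swap(4,5) ⇒ [9,-1,6,1,2,13,-3,12]
j=6: -3≤12, i=5, swap(5,6) ⇒ [9,-1,6,1,2,-3,13,12]
swap(6,7) ⇒ [9,-1,6,1,2,-3,12,13]; return 6

[9,-1,6,1,2,-3,12,13]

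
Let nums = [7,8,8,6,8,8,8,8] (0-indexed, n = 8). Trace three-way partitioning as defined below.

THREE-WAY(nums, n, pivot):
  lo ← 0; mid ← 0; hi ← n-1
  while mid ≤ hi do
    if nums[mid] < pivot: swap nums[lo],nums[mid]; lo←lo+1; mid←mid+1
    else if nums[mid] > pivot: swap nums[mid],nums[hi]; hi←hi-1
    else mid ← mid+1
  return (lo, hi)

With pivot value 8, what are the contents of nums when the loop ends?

lo=0 mid=0 hi=7
7<8: swap(0,0), lo=1 mid=1 ⇒ [7,8,8,6,8,8,8,8]
8=8: mid=2
8=8: mid=3
6<8: swap(1,3), lo=2 mid=4 ⇒ [7,6,8,8,8,8,8,8]
8=8: mid=5
8=8: mid=6
8=8: mid=7
8=8: mid=8
done. lo=2 hi=7; nums=[7,6,8,8,8,8,8,8]

[7,6,8,8,8,8,8,8]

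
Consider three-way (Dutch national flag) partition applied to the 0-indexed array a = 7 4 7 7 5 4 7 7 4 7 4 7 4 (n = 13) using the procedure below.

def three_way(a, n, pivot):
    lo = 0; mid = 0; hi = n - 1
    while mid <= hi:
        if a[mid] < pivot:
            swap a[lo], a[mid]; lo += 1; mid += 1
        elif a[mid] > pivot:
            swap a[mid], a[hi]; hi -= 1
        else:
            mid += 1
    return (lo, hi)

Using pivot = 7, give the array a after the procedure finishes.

4 5 4 4 4 4 7 7 7 7 7 7 7

pivot = 7; lo=0, mid=0, hi=12
a[mid]=7=7: mid=1
a[mid]=4<7: swap a[0],a[1]; lo=1,mid=2 → 4 7 7 7 5 4 7 7 4 7 4 7 4
a[mid]=7=7: mid=3
a[mid]=7=7: mid=4
a[mid]=5<7: swap a[1],a[4]; lo=2,mid=5 → 4 5 7 7 7 4 7 7 4 7 4 7 4
a[mid]=4<7: swap a[2],a[5]; lo=3,mid=6 → 4 5 4 7 7 7 7 7 4 7 4 7 4
a[mid]=7=7: mid=7
a[mid]=7=7: mid=8
a[mid]=4<7: swap a[3],a[8]; lo=4,mid=9 → 4 5 4 4 7 7 7 7 7 7 4 7 4
a[mid]=7=7: mid=10
a[mid]=4<7: swap a[4],a[10]; lo=5,mid=11 → 4 5 4 4 4 7 7 7 7 7 7 7 4
a[mid]=7=7: mid=12
a[mid]=4<7: swap a[5],a[12]; lo=6,mid=13 → 4 5 4 4 4 4 7 7 7 7 7 7 7
end: lo=6, hi=12; a = 4 5 4 4 4 4 7 7 7 7 7 7 7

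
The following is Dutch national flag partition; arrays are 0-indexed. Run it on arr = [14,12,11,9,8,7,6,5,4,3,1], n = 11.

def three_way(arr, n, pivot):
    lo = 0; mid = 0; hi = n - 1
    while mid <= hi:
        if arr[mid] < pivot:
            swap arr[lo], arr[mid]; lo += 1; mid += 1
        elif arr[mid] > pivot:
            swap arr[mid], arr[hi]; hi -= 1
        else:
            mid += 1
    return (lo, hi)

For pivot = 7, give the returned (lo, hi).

(5, 5)

pivot = 7; lo=0, mid=0, hi=10
arr[mid]=14>7: swap arr[0],arr[10]; hi=9 → [1,12,11,9,8,7,6,5,4,3,14]
arr[mid]=1<7: swap arr[0],arr[0]; lo=1,mid=1 → [1,12,11,9,8,7,6,5,4,3,14]
arr[mid]=12>7: swap arr[1],arr[9]; hi=8 → [1,3,11,9,8,7,6,5,4,12,14]
arr[mid]=3<7: swap arr[1],arr[1]; lo=2,mid=2 → [1,3,11,9,8,7,6,5,4,12,14]
arr[mid]=11>7: swap arr[2],arr[8]; hi=7 → [1,3,4,9,8,7,6,5,11,12,14]
arr[mid]=4<7: swap arr[2],arr[2]; lo=3,mid=3 → [1,3,4,9,8,7,6,5,11,12,14]
arr[mid]=9>7: swap arr[3],arr[7]; hi=6 → [1,3,4,5,8,7,6,9,11,12,14]
arr[mid]=5<7: swap arr[3],arr[3]; lo=4,mid=4 → [1,3,4,5,8,7,6,9,11,12,14]
arr[mid]=8>7: swap arr[4],arr[6]; hi=5 → [1,3,4,5,6,7,8,9,11,12,14]
arr[mid]=6<7: swap arr[4],arr[4]; lo=5,mid=5 → [1,3,4,5,6,7,8,9,11,12,14]
arr[mid]=7=7: mid=6
end: lo=5, hi=5; arr = [1,3,4,5,6,7,8,9,11,12,14]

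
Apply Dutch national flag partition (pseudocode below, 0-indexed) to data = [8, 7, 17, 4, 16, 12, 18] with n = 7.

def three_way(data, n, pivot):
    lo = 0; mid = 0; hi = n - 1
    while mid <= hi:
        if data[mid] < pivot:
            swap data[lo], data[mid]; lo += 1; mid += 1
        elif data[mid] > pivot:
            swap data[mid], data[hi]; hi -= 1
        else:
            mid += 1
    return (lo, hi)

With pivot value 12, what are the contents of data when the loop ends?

pivot = 12; lo=0, mid=0, hi=6
data[mid]=8<12: swap data[0],data[0]; lo=1,mid=1 → [8, 7, 17, 4, 16, 12, 18]
data[mid]=7<12: swap data[1],data[1]; lo=2,mid=2 → [8, 7, 17, 4, 16, 12, 18]
data[mid]=17>12: swap data[2],data[6]; hi=5 → [8, 7, 18, 4, 16, 12, 17]
data[mid]=18>12: swap data[2],data[5]; hi=4 → [8, 7, 12, 4, 16, 18, 17]
data[mid]=12=12: mid=3
data[mid]=4<12: swap data[2],data[3]; lo=3,mid=4 → [8, 7, 4, 12, 16, 18, 17]
data[mid]=16>12: swap data[4],data[4]; hi=3 → [8, 7, 4, 12, 16, 18, 17]
end: lo=3, hi=3; data = [8, 7, 4, 12, 16, 18, 17]

[8, 7, 4, 12, 16, 18, 17]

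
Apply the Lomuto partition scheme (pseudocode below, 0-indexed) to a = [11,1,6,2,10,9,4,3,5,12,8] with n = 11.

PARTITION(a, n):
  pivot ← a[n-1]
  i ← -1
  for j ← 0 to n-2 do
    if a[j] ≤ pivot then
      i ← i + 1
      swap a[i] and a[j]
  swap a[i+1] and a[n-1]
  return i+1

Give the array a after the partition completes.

pivot=8, i=-1
j=0: 11>8, skip
j=1: 1≤8, i=0, swap(0,1) ⇒ [1,11,6,2,10,9,4,3,5,12,8]
j=2: 6≤8, i=1, swap(1,2) ⇒ [1,6,11,2,10,9,4,3,5,12,8]
j=3: 2≤8, i=2, swap(2,3) ⇒ [1,6,2,11,10,9,4,3,5,12,8]
j=4: 10>8, skip
j=5: 9>8, skip
j=6: 4≤8, i=3, swap(3,6) ⇒ [1,6,2,4,10,9,11,3,5,12,8]
j=7: 3≤8, i=4, swap(4,7) ⇒ [1,6,2,4,3,9,11,10,5,12,8]
j=8: 5≤8, i=5, swap(5,8) ⇒ [1,6,2,4,3,5,11,10,9,12,8]
j=9: 12>8, skip
swap(6,10) ⇒ [1,6,2,4,3,5,8,10,9,12,11]; return 6

[1,6,2,4,3,5,8,10,9,12,11]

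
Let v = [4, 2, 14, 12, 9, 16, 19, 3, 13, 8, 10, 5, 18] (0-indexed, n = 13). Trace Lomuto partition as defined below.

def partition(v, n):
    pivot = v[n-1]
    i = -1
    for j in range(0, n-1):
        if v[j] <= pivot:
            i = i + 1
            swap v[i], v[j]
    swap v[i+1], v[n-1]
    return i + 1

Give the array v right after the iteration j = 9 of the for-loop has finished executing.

pivot = v[12] = 18; i = -1
j=0: v[0]=4 ≤ 18 → i=0, swap v[0],v[0] (no change) → [4, 2, 14, 12, 9, 16, 19, 3, 13, 8, 10, 5, 18]
j=1: v[1]=2 ≤ 18 → i=1, swap v[1],v[1] (no change) → [4, 2, 14, 12, 9, 16, 19, 3, 13, 8, 10, 5, 18]
j=2: v[2]=14 ≤ 18 → i=2, swap v[2],v[2] (no change) → [4, 2, 14, 12, 9, 16, 19, 3, 13, 8, 10, 5, 18]
j=3: v[3]=12 ≤ 18 → i=3, swap v[3],v[3] (no change) → [4, 2, 14, 12, 9, 16, 19, 3, 13, 8, 10, 5, 18]
j=4: v[4]=9 ≤ 18 → i=4, swap v[4],v[4] (no change) → [4, 2, 14, 12, 9, 16, 19, 3, 13, 8, 10, 5, 18]
j=5: v[5]=16 ≤ 18 → i=5, swap v[5],v[5] (no change) → [4, 2, 14, 12, 9, 16, 19, 3, 13, 8, 10, 5, 18]
j=6: v[6]=19 > 18 → no swap
j=7: v[7]=3 ≤ 18 → i=6, swap v[6],v[7] → [4, 2, 14, 12, 9, 16, 3, 19, 13, 8, 10, 5, 18]
j=8: v[8]=13 ≤ 18 → i=7, swap v[7],v[8] → [4, 2, 14, 12, 9, 16, 3, 13, 19, 8, 10, 5, 18]
j=9: v[9]=8 ≤ 18 → i=8, swap v[8],v[9] → [4, 2, 14, 12, 9, 16, 3, 13, 8, 19, 10, 5, 18]
(after j=9) v = [4, 2, 14, 12, 9, 16, 3, 13, 8, 19, 10, 5, 18]

[4, 2, 14, 12, 9, 16, 3, 13, 8, 19, 10, 5, 18]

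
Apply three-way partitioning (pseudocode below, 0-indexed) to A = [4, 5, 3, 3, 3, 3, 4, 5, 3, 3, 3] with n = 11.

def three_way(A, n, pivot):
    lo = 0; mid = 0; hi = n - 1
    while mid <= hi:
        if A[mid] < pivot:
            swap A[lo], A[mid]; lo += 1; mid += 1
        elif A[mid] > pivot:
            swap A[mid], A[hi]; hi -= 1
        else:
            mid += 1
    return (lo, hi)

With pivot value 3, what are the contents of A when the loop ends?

pivot = 3; lo=0, mid=0, hi=10
A[mid]=4>3: swap A[0],A[10]; hi=9 → [3, 5, 3, 3, 3, 3, 4, 5, 3, 3, 4]
A[mid]=3=3: mid=1
A[mid]=5>3: swap A[1],A[9]; hi=8 → [3, 3, 3, 3, 3, 3, 4, 5, 3, 5, 4]
A[mid]=3=3: mid=2
A[mid]=3=3: mid=3
A[mid]=3=3: mid=4
A[mid]=3=3: mid=5
A[mid]=3=3: mid=6
A[mid]=4>3: swap A[6],A[8]; hi=7 → [3, 3, 3, 3, 3, 3, 3, 5, 4, 5, 4]
A[mid]=3=3: mid=7
A[mid]=5>3: swap A[7],A[7]; hi=6 → [3, 3, 3, 3, 3, 3, 3, 5, 4, 5, 4]
end: lo=0, hi=6; A = [3, 3, 3, 3, 3, 3, 3, 5, 4, 5, 4]

[3, 3, 3, 3, 3, 3, 3, 5, 4, 5, 4]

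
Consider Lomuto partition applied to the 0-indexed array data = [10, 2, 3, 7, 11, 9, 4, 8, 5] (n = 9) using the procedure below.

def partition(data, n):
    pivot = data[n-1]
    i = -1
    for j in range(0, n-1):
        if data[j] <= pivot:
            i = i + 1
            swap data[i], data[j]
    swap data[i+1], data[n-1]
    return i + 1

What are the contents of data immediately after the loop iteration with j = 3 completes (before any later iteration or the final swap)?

pivot=5, i=-1
j=0: 10>5, skip
j=1: 2≤5, i=0, swap(0,1) ⇒ [2, 10, 3, 7, 11, 9, 4, 8, 5]
j=2: 3≤5, i=1, swap(1,2) ⇒ [2, 3, 10, 7, 11, 9, 4, 8, 5]
j=3: 7>5, skip
(after j=3) data = [2, 3, 10, 7, 11, 9, 4, 8, 5]

[2, 3, 10, 7, 11, 9, 4, 8, 5]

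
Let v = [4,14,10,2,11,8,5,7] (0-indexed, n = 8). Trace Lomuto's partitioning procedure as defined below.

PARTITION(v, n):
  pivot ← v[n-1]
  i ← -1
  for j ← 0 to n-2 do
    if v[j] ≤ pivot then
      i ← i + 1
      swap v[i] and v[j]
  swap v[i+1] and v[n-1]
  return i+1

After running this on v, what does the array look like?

pivot=7, i=-1
j=0: 4≤7, i=0, swap(0,0) ⇒ [4,14,10,2,11,8,5,7]
j=1: 14>7, skip
j=2: 10>7, skip
j=3: 2≤7, i=1, swap(1,3) ⇒ [4,2,10,14,11,8,5,7]
j=4: 11>7, skip
j=5: 8>7, skip
j=6: 5≤7, i=2, swap(2,6) ⇒ [4,2,5,14,11,8,10,7]
swap(3,7) ⇒ [4,2,5,7,11,8,10,14]; return 3

[4,2,5,7,11,8,10,14]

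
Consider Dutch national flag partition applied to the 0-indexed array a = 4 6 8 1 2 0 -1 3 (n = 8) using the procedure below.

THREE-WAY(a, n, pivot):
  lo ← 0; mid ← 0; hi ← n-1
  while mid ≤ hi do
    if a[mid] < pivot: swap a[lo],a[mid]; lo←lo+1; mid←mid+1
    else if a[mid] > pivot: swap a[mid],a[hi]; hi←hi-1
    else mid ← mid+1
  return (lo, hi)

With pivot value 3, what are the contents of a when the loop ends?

-1 0 1 2 3 8 6 4

pivot = 3; lo=0, mid=0, hi=7
a[mid]=4>3: swap a[0],a[7]; hi=6 → 3 6 8 1 2 0 -1 4
a[mid]=3=3: mid=1
a[mid]=6>3: swap a[1],a[6]; hi=5 → 3 -1 8 1 2 0 6 4
a[mid]=-1<3: swap a[0],a[1]; lo=1,mid=2 → -1 3 8 1 2 0 6 4
a[mid]=8>3: swap a[2],a[5]; hi=4 → -1 3 0 1 2 8 6 4
a[mid]=0<3: swap a[1],a[2]; lo=2,mid=3 → -1 0 3 1 2 8 6 4
a[mid]=1<3: swap a[2],a[3]; lo=3,mid=4 → -1 0 1 3 2 8 6 4
a[mid]=2<3: swap a[3],a[4]; lo=4,mid=5 → -1 0 1 2 3 8 6 4
end: lo=4, hi=4; a = -1 0 1 2 3 8 6 4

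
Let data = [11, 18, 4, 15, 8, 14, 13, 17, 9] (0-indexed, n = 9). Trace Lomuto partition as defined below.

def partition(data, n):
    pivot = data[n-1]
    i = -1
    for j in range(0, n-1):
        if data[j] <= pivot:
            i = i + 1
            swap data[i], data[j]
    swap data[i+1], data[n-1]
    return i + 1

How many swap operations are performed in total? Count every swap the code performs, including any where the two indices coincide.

3

pivot=9, i=-1
j=0: 11>9, skip
j=1: 18>9, skip
j=2: 4≤9, i=0, swap(0,2) ⇒ [4, 18, 11, 15, 8, 14, 13, 17, 9]
j=3: 15>9, skip
j=4: 8≤9, i=1, swap(1,4) ⇒ [4, 8, 11, 15, 18, 14, 13, 17, 9]
j=5: 14>9, skip
j=6: 13>9, skip
j=7: 17>9, skip
swap(2,8) ⇒ [4, 8, 9, 15, 18, 14, 13, 17, 11]; return 2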